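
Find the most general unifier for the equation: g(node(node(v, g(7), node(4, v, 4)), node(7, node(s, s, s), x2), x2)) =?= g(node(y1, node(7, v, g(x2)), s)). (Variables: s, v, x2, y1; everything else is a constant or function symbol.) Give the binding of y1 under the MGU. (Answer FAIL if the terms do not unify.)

FAIL

Decompose g/1: node(node(v, g(7), node(4, v, 4)), node(7, node(s, s, s), x2), x2) =?= node(y1, node(7, v, g(x2)), s).
Decompose node/3: node(v, g(7), node(4, v, 4)) =?= y1,  node(7, node(s, s, s), x2) =?= node(7, v, g(x2)),  x2 =?= s.
Bind y1 := node(v, g(7), node(4, v, 4)); no other remaining equation mentions y1.
Decompose node/3: 7 =?= 7,  node(s, s, s) =?= v,  x2 =?= g(x2).
Delete trivial equation 7 =?= 7.
Bind v := node(s, s, s); no other remaining equation mentions v. Substituting into the earlier binding gives y1 := node(node(s, s, s), g(7), node(4, node(s, s, s), 4)).
Occurs check fails: x2 occurs in g(x2); the equation x2 =?= g(x2) has no finite solution.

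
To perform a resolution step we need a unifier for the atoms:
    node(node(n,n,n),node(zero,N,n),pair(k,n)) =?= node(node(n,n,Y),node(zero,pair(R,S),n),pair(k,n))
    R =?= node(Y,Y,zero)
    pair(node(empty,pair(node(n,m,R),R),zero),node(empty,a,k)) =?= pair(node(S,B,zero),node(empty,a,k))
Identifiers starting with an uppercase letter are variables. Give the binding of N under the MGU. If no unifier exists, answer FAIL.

Decompose node/3: node(n,n,n) =?= node(n,n,Y),  node(zero,N,n) =?= node(zero,pair(R,S),n),  pair(k,n) =?= pair(k,n).
Decompose node/3: n =?= n,  n =?= n,  n =?= Y.
Delete trivial equation n =?= n.
Delete trivial equation n =?= n.
Bind Y := n; substituting into the one remaining equation that mentions Y gives: R =?= node(n,n,zero).
Decompose node/3: zero =?= zero,  N =?= pair(R,S),  n =?= n.
Delete trivial equation zero =?= zero.
Bind N := pair(R,S); no other remaining equation mentions N.
Delete trivial equation n =?= n.
Delete trivial equation pair(k,n) =?= pair(k,n).
Bind R := node(n,n,zero); substituting into the remaining equation gives: pair(node(empty,pair(node(n,m,node(n,n,zero)),node(n,n,zero)),zero),node(empty,a,k)) =?= pair(node(S,B,zero),node(empty,a,k)). Substituting into the earlier binding gives N := pair(node(n,n,zero),S).
Decompose pair/2: node(empty,pair(node(n,m,node(n,n,zero)),node(n,n,zero)),zero) =?= node(S,B,zero),  node(empty,a,k) =?= node(empty,a,k).
Decompose node/3: empty =?= S,  pair(node(n,m,node(n,n,zero)),node(n,n,zero)) =?= B,  zero =?= zero.
Bind S := empty; no other remaining equation mentions S. Substituting into the earlier binding gives N := pair(node(n,n,zero),empty).
Bind B := pair(node(n,m,node(n,n,zero)),node(n,n,zero)); no other remaining equation mentions B.
Delete trivial equation zero =?= zero.
Delete trivial equation node(empty,a,k) =?= node(empty,a,k).
MGU = { Y := n, N := pair(node(n,n,zero),empty), R := node(n,n,zero), S := empty, B := pair(node(n,m,node(n,n,zero)),node(n,n,zero)) }, so N := pair(node(n,n,zero),empty).

pair(node(n,n,zero),empty)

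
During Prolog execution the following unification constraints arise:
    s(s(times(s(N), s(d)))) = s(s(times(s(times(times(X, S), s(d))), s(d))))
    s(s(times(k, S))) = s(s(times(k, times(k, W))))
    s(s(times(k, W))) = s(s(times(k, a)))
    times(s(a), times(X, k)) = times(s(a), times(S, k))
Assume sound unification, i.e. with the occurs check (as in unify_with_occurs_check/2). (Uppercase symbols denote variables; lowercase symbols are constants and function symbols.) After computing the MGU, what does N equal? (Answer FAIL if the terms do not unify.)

times(times(times(k, a), times(k, a)), s(d))

Decompose s/1: s(times(s(N), s(d))) = s(times(s(times(times(X, S), s(d))), s(d))).
Decompose s/1: times(s(N), s(d)) = times(s(times(times(X, S), s(d))), s(d)).
Decompose times/2: s(N) = s(times(times(X, S), s(d))),  s(d) = s(d).
Decompose s/1: N = times(times(X, S), s(d)).
Bind N := times(times(X, S), s(d)); no other remaining equation mentions N.
Delete trivial equation s(d) = s(d).
Decompose s/1: s(times(k, S)) = s(times(k, times(k, W))).
Decompose s/1: times(k, S) = times(k, times(k, W)).
Decompose times/2: k = k,  S = times(k, W).
Delete trivial equation k = k.
Bind S := times(k, W); substituting into the one remaining equation that mentions S gives: times(s(a), times(X, k)) = times(s(a), times(times(k, W), k)). Substituting into the earlier binding gives N := times(times(X, times(k, W)), s(d)).
Decompose s/1: s(times(k, W)) = s(times(k, a)).
Decompose s/1: times(k, W) = times(k, a).
Decompose times/2: k = k,  W = a.
Delete trivial equation k = k.
Bind W := a; substituting into the remaining equation gives: times(s(a), times(X, k)) = times(s(a), times(times(k, a), k)). Substituting into the earlier bindings gives N := times(times(X, times(k, a)), s(d)), S := times(k, a).
Decompose times/2: s(a) = s(a),  times(X, k) = times(times(k, a), k).
Delete trivial equation s(a) = s(a).
Decompose times/2: X = times(k, a),  k = k.
Bind X := times(k, a); no other remaining equation mentions X. Substituting into the earlier binding gives N := times(times(times(k, a), times(k, a)), s(d)).
Delete trivial equation k = k.
MGU = { N = times(times(times(k, a), times(k, a)), s(d)), S = times(k, a), W = a, X = times(k, a) }, so N = times(times(times(k, a), times(k, a)), s(d)).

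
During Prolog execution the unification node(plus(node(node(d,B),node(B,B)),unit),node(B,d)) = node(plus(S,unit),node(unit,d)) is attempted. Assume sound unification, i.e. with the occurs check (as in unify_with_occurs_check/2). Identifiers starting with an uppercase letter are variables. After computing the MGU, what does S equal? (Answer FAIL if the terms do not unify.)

node(node(d,unit),node(unit,unit))

Decompose node/2: plus(node(node(d,B),node(B,B)),unit) = plus(S,unit),  node(B,d) = node(unit,d).
Decompose plus/2: node(node(d,B),node(B,B)) = S,  unit = unit.
Bind S := node(node(d,B),node(B,B)); no other remaining equation mentions S.
Delete trivial equation unit = unit.
Decompose node/2: B = unit,  d = d.
Bind B := unit; no other remaining equation mentions B. Substituting into the earlier binding gives S := node(node(d,unit),node(unit,unit)).
Delete trivial equation d = d.
MGU = { S -> node(node(d,unit),node(unit,unit)), B -> unit }, so S -> node(node(d,unit),node(unit,unit)).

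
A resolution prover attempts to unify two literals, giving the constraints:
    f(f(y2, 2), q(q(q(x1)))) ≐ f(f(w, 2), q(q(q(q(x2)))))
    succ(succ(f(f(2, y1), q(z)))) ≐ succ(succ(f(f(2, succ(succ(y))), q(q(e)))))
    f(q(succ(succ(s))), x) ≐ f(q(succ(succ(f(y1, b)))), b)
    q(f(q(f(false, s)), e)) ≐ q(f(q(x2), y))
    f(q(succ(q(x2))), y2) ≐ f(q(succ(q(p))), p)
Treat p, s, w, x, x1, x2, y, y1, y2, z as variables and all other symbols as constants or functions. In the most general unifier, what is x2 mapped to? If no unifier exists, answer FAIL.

Decompose f/2: f(y2, 2) ≐ f(w, 2),  q(q(q(x1))) ≐ q(q(q(q(x2)))).
Decompose f/2: y2 ≐ w,  2 ≐ 2.
Bind y2 := w; substituting into the one remaining equation that mentions y2 gives: f(q(succ(q(x2))), w) ≐ f(q(succ(q(p))), p).
Delete trivial equation 2 ≐ 2.
Decompose q/1: q(q(x1)) ≐ q(q(q(x2))).
Decompose q/1: q(x1) ≐ q(q(x2)).
Decompose q/1: x1 ≐ q(x2).
Bind x1 := q(x2); no other remaining equation mentions x1.
Decompose succ/1: succ(f(f(2, y1), q(z))) ≐ succ(f(f(2, succ(succ(y))), q(q(e)))).
Decompose succ/1: f(f(2, y1), q(z)) ≐ f(f(2, succ(succ(y))), q(q(e))).
Decompose f/2: f(2, y1) ≐ f(2, succ(succ(y))),  q(z) ≐ q(q(e)).
Decompose f/2: 2 ≐ 2,  y1 ≐ succ(succ(y)).
Delete trivial equation 2 ≐ 2.
Bind y1 := succ(succ(y)); substituting into the one remaining equation that mentions y1 gives: f(q(succ(succ(s))), x) ≐ f(q(succ(succ(f(succ(succ(y)), b)))), b).
Decompose q/1: z ≐ q(e).
Bind z := q(e); no other remaining equation mentions z.
Decompose f/2: q(succ(succ(s))) ≐ q(succ(succ(f(succ(succ(y)), b)))),  x ≐ b.
Decompose q/1: succ(succ(s)) ≐ succ(succ(f(succ(succ(y)), b))).
Decompose succ/1: succ(s) ≐ succ(f(succ(succ(y)), b)).
Decompose succ/1: s ≐ f(succ(succ(y)), b).
Bind s := f(succ(succ(y)), b); substituting into the one remaining equation that mentions s gives: q(f(q(f(false, f(succ(succ(y)), b))), e)) ≐ q(f(q(x2), y)).
Bind x := b; no other remaining equation mentions x.
Decompose q/1: f(q(f(false, f(succ(succ(y)), b))), e) ≐ f(q(x2), y).
Decompose f/2: q(f(false, f(succ(succ(y)), b))) ≐ q(x2),  e ≐ y.
Decompose q/1: f(false, f(succ(succ(y)), b)) ≐ x2.
Bind x2 := f(false, f(succ(succ(y)), b)); substituting into the one remaining equation that mentions x2 gives: f(q(succ(q(f(false, f(succ(succ(y)), b))))), w) ≐ f(q(succ(q(p))), p). Substituting into the earlier binding gives x1 := q(f(false, f(succ(succ(y)), b))).
Bind y := e; substituting into the remaining equation gives: f(q(succ(q(f(false, f(succ(succ(e)), b))))), w) ≐ f(q(succ(q(p))), p). Substituting into the earlier bindings gives x1 := q(f(false, f(succ(succ(e)), b))), y1 := succ(succ(e)), s := f(succ(succ(e)), b), x2 := f(false, f(succ(succ(e)), b)).
Decompose f/2: q(succ(q(f(false, f(succ(succ(e)), b))))) ≐ q(succ(q(p))),  w ≐ p.
Decompose q/1: succ(q(f(false, f(succ(succ(e)), b)))) ≐ succ(q(p)).
Decompose succ/1: q(f(false, f(succ(succ(e)), b))) ≐ q(p).
Decompose q/1: f(false, f(succ(succ(e)), b)) ≐ p.
Bind p := f(false, f(succ(succ(e)), b)); substituting into the remaining equation gives: w ≐ f(false, f(succ(succ(e)), b)).
Bind w := f(false, f(succ(succ(e)), b)). Substituting into the earlier binding gives y2 := f(false, f(succ(succ(e)), b)).
MGU = { y2 ↦ f(false, f(succ(succ(e)), b)), x1 ↦ q(f(false, f(succ(succ(e)), b))), y1 ↦ succ(succ(e)), z ↦ q(e), s ↦ f(succ(succ(e)), b), x ↦ b, x2 ↦ f(false, f(succ(succ(e)), b)), y ↦ e, p ↦ f(false, f(succ(succ(e)), b)), w ↦ f(false, f(succ(succ(e)), b)) }, so x2 ↦ f(false, f(succ(succ(e)), b)).

f(false, f(succ(succ(e)), b))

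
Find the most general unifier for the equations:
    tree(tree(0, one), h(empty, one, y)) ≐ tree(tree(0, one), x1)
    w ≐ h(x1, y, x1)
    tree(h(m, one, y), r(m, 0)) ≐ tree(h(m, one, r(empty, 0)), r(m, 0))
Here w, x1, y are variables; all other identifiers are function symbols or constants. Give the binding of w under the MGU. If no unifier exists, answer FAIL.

Decompose tree/2: tree(0, one) ≐ tree(0, one),  h(empty, one, y) ≐ x1.
Delete trivial equation tree(0, one) ≐ tree(0, one).
Bind x1 := h(empty, one, y); substituting into the one remaining equation that mentions x1 gives: w ≐ h(h(empty, one, y), y, h(empty, one, y)).
Bind w := h(h(empty, one, y), y, h(empty, one, y)); no other remaining equation mentions w.
Decompose tree/2: h(m, one, y) ≐ h(m, one, r(empty, 0)),  r(m, 0) ≐ r(m, 0).
Decompose h/3: m ≐ m,  one ≐ one,  y ≐ r(empty, 0).
Delete trivial equation m ≐ m.
Delete trivial equation one ≐ one.
Bind y := r(empty, 0); no other remaining equation mentions y. Substituting into the earlier bindings gives x1 := h(empty, one, r(empty, 0)), w := h(h(empty, one, r(empty, 0)), r(empty, 0), h(empty, one, r(empty, 0))).
Delete trivial equation r(m, 0) ≐ r(m, 0).
MGU = { x1 := h(empty, one, r(empty, 0)), w := h(h(empty, one, r(empty, 0)), r(empty, 0), h(empty, one, r(empty, 0))), y := r(empty, 0) }, so w := h(h(empty, one, r(empty, 0)), r(empty, 0), h(empty, one, r(empty, 0))).

h(h(empty, one, r(empty, 0)), r(empty, 0), h(empty, one, r(empty, 0)))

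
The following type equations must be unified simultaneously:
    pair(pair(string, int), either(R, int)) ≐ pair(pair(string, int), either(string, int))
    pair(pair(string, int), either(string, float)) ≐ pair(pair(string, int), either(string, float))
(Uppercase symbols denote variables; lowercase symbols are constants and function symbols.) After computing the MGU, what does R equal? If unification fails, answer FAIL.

Decompose pair/2: pair(string, int) ≐ pair(string, int),  either(R, int) ≐ either(string, int).
Delete trivial equation pair(string, int) ≐ pair(string, int).
Decompose either/2: R ≐ string,  int ≐ int.
Bind R := string; no other remaining equation mentions R.
Delete trivial equation int ≐ int.
Delete trivial equation pair(pair(string, int), either(string, float)) ≐ pair(pair(string, int), either(string, float)).
MGU = { R ↦ string }, so R ↦ string.

string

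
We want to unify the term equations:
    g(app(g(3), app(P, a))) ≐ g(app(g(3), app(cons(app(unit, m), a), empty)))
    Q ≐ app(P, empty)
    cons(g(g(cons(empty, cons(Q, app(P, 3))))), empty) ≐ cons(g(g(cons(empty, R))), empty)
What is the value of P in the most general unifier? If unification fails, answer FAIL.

Decompose g/1: app(g(3), app(P, a)) ≐ app(g(3), app(cons(app(unit, m), a), empty)).
Decompose app/2: g(3) ≐ g(3),  app(P, a) ≐ app(cons(app(unit, m), a), empty).
Delete trivial equation g(3) ≐ g(3).
Decompose app/2: P ≐ cons(app(unit, m), a),  a ≐ empty.
Bind P := cons(app(unit, m), a); substituting into the 2 remaining equations that mention P gives: Q ≐ app(cons(app(unit, m), a), empty),  cons(g(g(cons(empty, cons(Q, app(cons(app(unit, m), a), 3))))), empty) ≐ cons(g(g(cons(empty, R))), empty).
Clash: constants a and empty differ; no unifier exists.

FAIL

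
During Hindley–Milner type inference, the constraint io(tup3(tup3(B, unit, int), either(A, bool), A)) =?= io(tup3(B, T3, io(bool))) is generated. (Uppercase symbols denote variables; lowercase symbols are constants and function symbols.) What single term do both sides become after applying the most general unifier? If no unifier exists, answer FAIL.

FAIL

Decompose io/1: tup3(tup3(B, unit, int), either(A, bool), A) =?= tup3(B, T3, io(bool)).
Decompose tup3/3: tup3(B, unit, int) =?= B,  either(A, bool) =?= T3,  A =?= io(bool).
Occurs check fails: B occurs in tup3(B, unit, int); the equation B =?= tup3(B, unit, int) has no finite solution.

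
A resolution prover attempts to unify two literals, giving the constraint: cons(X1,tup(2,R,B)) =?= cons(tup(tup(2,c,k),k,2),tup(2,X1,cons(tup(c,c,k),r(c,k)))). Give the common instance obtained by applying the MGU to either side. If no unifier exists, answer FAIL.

cons(tup(tup(2,c,k),k,2),tup(2,tup(tup(2,c,k),k,2),cons(tup(c,c,k),r(c,k))))

Decompose cons/2: X1 =?= tup(tup(2,c,k),k,2),  tup(2,R,B) =?= tup(2,X1,cons(tup(c,c,k),r(c,k))).
Bind X1 := tup(tup(2,c,k),k,2); substituting into the remaining equation gives: tup(2,R,B) =?= tup(2,tup(tup(2,c,k),k,2),cons(tup(c,c,k),r(c,k))).
Decompose tup/3: 2 =?= 2,  R =?= tup(tup(2,c,k),k,2),  B =?= cons(tup(c,c,k),r(c,k)).
Delete trivial equation 2 =?= 2.
Bind R := tup(tup(2,c,k),k,2); no other remaining equation mentions R.
Bind B := cons(tup(c,c,k),r(c,k)).
Applying the MGU to either side gives cons(tup(tup(2,c,k),k,2),tup(2,tup(tup(2,c,k),k,2),cons(tup(c,c,k),r(c,k)))).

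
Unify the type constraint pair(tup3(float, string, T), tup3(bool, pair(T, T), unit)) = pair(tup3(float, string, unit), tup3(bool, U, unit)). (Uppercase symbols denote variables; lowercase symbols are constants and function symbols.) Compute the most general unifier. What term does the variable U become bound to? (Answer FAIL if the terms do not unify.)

Decompose pair/2: tup3(float, string, T) = tup3(float, string, unit),  tup3(bool, pair(T, T), unit) = tup3(bool, U, unit).
Decompose tup3/3: float = float,  string = string,  T = unit.
Delete trivial equation float = float.
Delete trivial equation string = string.
Bind T := unit; substituting into the remaining equation gives: tup3(bool, pair(unit, unit), unit) = tup3(bool, U, unit).
Decompose tup3/3: bool = bool,  pair(unit, unit) = U,  unit = unit.
Delete trivial equation bool = bool.
Bind U := pair(unit, unit); no other remaining equation mentions U.
Delete trivial equation unit = unit.
MGU = { T := unit, U := pair(unit, unit) }, so U := pair(unit, unit).

pair(unit, unit)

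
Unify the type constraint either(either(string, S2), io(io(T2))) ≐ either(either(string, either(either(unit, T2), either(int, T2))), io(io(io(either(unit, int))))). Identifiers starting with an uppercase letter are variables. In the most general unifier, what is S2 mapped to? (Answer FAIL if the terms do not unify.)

Decompose either/2: either(string, S2) ≐ either(string, either(either(unit, T2), either(int, T2))),  io(io(T2)) ≐ io(io(io(either(unit, int)))).
Decompose either/2: string ≐ string,  S2 ≐ either(either(unit, T2), either(int, T2)).
Delete trivial equation string ≐ string.
Bind S2 := either(either(unit, T2), either(int, T2)); no other remaining equation mentions S2.
Decompose io/1: io(T2) ≐ io(io(either(unit, int))).
Decompose io/1: T2 ≐ io(either(unit, int)).
Bind T2 := io(either(unit, int)). Substituting into the earlier binding gives S2 := either(either(unit, io(either(unit, int))), either(int, io(either(unit, int)))).
MGU = { S2 -> either(either(unit, io(either(unit, int))), either(int, io(either(unit, int)))), T2 -> io(either(unit, int)) }, so S2 -> either(either(unit, io(either(unit, int))), either(int, io(either(unit, int)))).

either(either(unit, io(either(unit, int))), either(int, io(either(unit, int))))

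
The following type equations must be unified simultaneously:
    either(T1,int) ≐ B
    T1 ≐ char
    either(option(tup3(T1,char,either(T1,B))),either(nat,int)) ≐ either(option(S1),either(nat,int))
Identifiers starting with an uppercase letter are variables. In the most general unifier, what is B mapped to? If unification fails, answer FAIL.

Bind B := either(T1,int); substituting into the one remaining equation that mentions B gives: either(option(tup3(T1,char,either(T1,either(T1,int)))),either(nat,int)) ≐ either(option(S1),either(nat,int)).
Bind T1 := char; substituting into the remaining equation gives: either(option(tup3(char,char,either(char,either(char,int)))),either(nat,int)) ≐ either(option(S1),either(nat,int)). Substituting into the earlier binding gives B := either(char,int).
Decompose either/2: option(tup3(char,char,either(char,either(char,int)))) ≐ option(S1),  either(nat,int) ≐ either(nat,int).
Decompose option/1: tup3(char,char,either(char,either(char,int))) ≐ S1.
Bind S1 := tup3(char,char,either(char,either(char,int))); no other remaining equation mentions S1.
Delete trivial equation either(nat,int) ≐ either(nat,int).
MGU = { B -> either(char,int), T1 -> char, S1 -> tup3(char,char,either(char,either(char,int))) }, so B -> either(char,int).

either(char,int)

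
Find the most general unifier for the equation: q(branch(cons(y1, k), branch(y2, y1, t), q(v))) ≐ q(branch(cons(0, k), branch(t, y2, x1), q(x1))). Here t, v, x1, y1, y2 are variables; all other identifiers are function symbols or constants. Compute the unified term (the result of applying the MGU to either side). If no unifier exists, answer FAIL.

Decompose q/1: branch(cons(y1, k), branch(y2, y1, t), q(v)) ≐ branch(cons(0, k), branch(t, y2, x1), q(x1)).
Decompose branch/3: cons(y1, k) ≐ cons(0, k),  branch(y2, y1, t) ≐ branch(t, y2, x1),  q(v) ≐ q(x1).
Decompose cons/2: y1 ≐ 0,  k ≐ k.
Bind y1 := 0; substituting into the one remaining equation that mentions y1 gives: branch(y2, 0, t) ≐ branch(t, y2, x1).
Delete trivial equation k ≐ k.
Decompose branch/3: y2 ≐ t,  0 ≐ y2,  t ≐ x1.
Bind y2 := t; substituting into the one remaining equation that mentions y2 gives: 0 ≐ t.
Bind t := 0; substituting into the one remaining equation that mentions t gives: 0 ≐ x1. Substituting into the earlier binding gives y2 := 0.
Bind x1 := 0; substituting into the remaining equation gives: q(v) ≐ q(0).
Decompose q/1: v ≐ 0.
Bind v := 0.
Applying the MGU to either side gives q(branch(cons(0, k), branch(0, 0, 0), q(0))).

q(branch(cons(0, k), branch(0, 0, 0), q(0)))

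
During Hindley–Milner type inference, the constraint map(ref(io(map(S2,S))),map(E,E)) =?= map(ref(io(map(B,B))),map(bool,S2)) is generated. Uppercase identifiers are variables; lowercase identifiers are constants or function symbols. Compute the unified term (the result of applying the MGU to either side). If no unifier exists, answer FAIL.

map(ref(io(map(bool,bool))),map(bool,bool))

Decompose map/2: ref(io(map(S2,S))) =?= ref(io(map(B,B))),  map(E,E) =?= map(bool,S2).
Decompose ref/1: io(map(S2,S)) =?= io(map(B,B)).
Decompose io/1: map(S2,S) =?= map(B,B).
Decompose map/2: S2 =?= B,  S =?= B.
Bind S2 := B; substituting into the one remaining equation that mentions S2 gives: map(E,E) =?= map(bool,B).
Bind S := B; no other remaining equation mentions S.
Decompose map/2: E =?= bool,  E =?= B.
Bind E := bool; substituting into the remaining equation gives: bool =?= B.
Bind B := bool. Substituting into the earlier bindings gives S2 := bool, S := bool.
Applying the MGU to either side gives map(ref(io(map(bool,bool))),map(bool,bool)).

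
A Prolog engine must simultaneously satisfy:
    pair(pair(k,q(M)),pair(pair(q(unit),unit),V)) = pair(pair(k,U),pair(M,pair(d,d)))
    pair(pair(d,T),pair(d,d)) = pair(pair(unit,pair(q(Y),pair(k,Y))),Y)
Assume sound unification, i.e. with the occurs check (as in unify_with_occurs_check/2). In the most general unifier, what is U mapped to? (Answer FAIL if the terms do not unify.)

FAIL

Decompose pair/2: pair(k,q(M)) = pair(k,U),  pair(pair(q(unit),unit),V) = pair(M,pair(d,d)).
Decompose pair/2: k = k,  q(M) = U.
Delete trivial equation k = k.
Bind U := q(M); no other remaining equation mentions U.
Decompose pair/2: pair(q(unit),unit) = M,  V = pair(d,d).
Bind M := pair(q(unit),unit); no other remaining equation mentions M. Substituting into the earlier binding gives U := q(pair(q(unit),unit)).
Bind V := pair(d,d); no other remaining equation mentions V.
Decompose pair/2: pair(d,T) = pair(unit,pair(q(Y),pair(k,Y))),  pair(d,d) = Y.
Decompose pair/2: d = unit,  T = pair(q(Y),pair(k,Y)).
Clash: constants d and unit differ; no unifier exists.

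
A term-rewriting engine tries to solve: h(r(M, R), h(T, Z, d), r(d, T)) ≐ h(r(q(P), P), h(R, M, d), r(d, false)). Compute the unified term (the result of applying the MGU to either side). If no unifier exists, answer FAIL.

h(r(q(false), false), h(false, q(false), d), r(d, false))

Decompose h/3: r(M, R) ≐ r(q(P), P),  h(T, Z, d) ≐ h(R, M, d),  r(d, T) ≐ r(d, false).
Decompose r/2: M ≐ q(P),  R ≐ P.
Bind M := q(P); substituting into the one remaining equation that mentions M gives: h(T, Z, d) ≐ h(R, q(P), d).
Bind R := P; substituting into the one remaining equation that mentions R gives: h(T, Z, d) ≐ h(P, q(P), d).
Decompose h/3: T ≐ P,  Z ≐ q(P),  d ≐ d.
Bind T := P; substituting into the one remaining equation that mentions T gives: r(d, P) ≐ r(d, false).
Bind Z := q(P); no other remaining equation mentions Z.
Delete trivial equation d ≐ d.
Decompose r/2: d ≐ d,  P ≐ false.
Delete trivial equation d ≐ d.
Bind P := false. Substituting into the earlier bindings gives M := q(false), R := false, T := false, Z := q(false).
Applying the MGU to either side gives h(r(q(false), false), h(false, q(false), d), r(d, false)).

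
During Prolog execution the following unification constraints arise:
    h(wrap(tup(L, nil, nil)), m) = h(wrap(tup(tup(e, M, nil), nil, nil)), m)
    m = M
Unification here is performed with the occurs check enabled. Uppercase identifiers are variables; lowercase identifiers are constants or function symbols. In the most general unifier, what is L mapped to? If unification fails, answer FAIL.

tup(e, m, nil)

Decompose h/2: wrap(tup(L, nil, nil)) = wrap(tup(tup(e, M, nil), nil, nil)),  m = m.
Decompose wrap/1: tup(L, nil, nil) = tup(tup(e, M, nil), nil, nil).
Decompose tup/3: L = tup(e, M, nil),  nil = nil,  nil = nil.
Bind L := tup(e, M, nil); no other remaining equation mentions L.
Delete trivial equation nil = nil.
Delete trivial equation nil = nil.
Delete trivial equation m = m.
Bind M := m. Substituting into the earlier binding gives L := tup(e, m, nil).
MGU = { L ↦ tup(e, m, nil), M ↦ m }, so L ↦ tup(e, m, nil).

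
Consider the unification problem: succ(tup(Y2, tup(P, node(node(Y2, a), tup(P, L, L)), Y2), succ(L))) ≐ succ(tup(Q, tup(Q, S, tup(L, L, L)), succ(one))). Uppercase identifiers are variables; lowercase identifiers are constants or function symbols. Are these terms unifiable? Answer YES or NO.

YES

Decompose succ/1: tup(Y2, tup(P, node(node(Y2, a), tup(P, L, L)), Y2), succ(L)) ≐ tup(Q, tup(Q, S, tup(L, L, L)), succ(one)).
Decompose tup/3: Y2 ≐ Q,  tup(P, node(node(Y2, a), tup(P, L, L)), Y2) ≐ tup(Q, S, tup(L, L, L)),  succ(L) ≐ succ(one).
Bind Y2 := Q; substituting into the one remaining equation that mentions Y2 gives: tup(P, node(node(Q, a), tup(P, L, L)), Q) ≐ tup(Q, S, tup(L, L, L)).
Decompose tup/3: P ≐ Q,  node(node(Q, a), tup(P, L, L)) ≐ S,  Q ≐ tup(L, L, L).
Bind P := Q; substituting into the one remaining equation that mentions P gives: node(node(Q, a), tup(Q, L, L)) ≐ S.
Bind S := node(node(Q, a), tup(Q, L, L)); no other remaining equation mentions S.
Bind Q := tup(L, L, L); no other remaining equation mentions Q. Substituting into the earlier bindings gives Y2 := tup(L, L, L), P := tup(L, L, L), S := node(node(tup(L, L, L), a), tup(tup(L, L, L), L, L)).
Decompose succ/1: L ≐ one.
Bind L := one. Substituting into the earlier bindings gives Y2 := tup(one, one, one), P := tup(one, one, one), S := node(node(tup(one, one, one), a), tup(tup(one, one, one), one, one)), Q := tup(one, one, one).
No equations remain and no clash or occurs-check failure arose, so a unifier exists.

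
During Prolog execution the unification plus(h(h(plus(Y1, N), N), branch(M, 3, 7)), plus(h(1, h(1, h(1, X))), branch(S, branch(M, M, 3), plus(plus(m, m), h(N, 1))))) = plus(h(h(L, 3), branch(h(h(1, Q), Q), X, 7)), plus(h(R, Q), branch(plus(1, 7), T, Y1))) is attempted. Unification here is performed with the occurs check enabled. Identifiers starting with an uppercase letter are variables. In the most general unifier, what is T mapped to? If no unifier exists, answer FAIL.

branch(h(h(1, h(1, h(1, 3))), h(1, h(1, 3))), h(h(1, h(1, h(1, 3))), h(1, h(1, 3))), 3)

Decompose plus/2: h(h(plus(Y1, N), N), branch(M, 3, 7)) = h(h(L, 3), branch(h(h(1, Q), Q), X, 7)),  plus(h(1, h(1, h(1, X))), branch(S, branch(M, M, 3), plus(plus(m, m), h(N, 1)))) = plus(h(R, Q), branch(plus(1, 7), T, Y1)).
Decompose h/2: h(plus(Y1, N), N) = h(L, 3),  branch(M, 3, 7) = branch(h(h(1, Q), Q), X, 7).
Decompose h/2: plus(Y1, N) = L,  N = 3.
Bind L := plus(Y1, N); no other remaining equation mentions L.
Bind N := 3; substituting into the one remaining equation that mentions N gives: plus(h(1, h(1, h(1, X))), branch(S, branch(M, M, 3), plus(plus(m, m), h(3, 1)))) = plus(h(R, Q), branch(plus(1, 7), T, Y1)). Substituting into the earlier binding gives L := plus(Y1, 3).
Decompose branch/3: M = h(h(1, Q), Q),  3 = X,  7 = 7.
Bind M := h(h(1, Q), Q); substituting into the one remaining equation that mentions M gives: plus(h(1, h(1, h(1, X))), branch(S, branch(h(h(1, Q), Q), h(h(1, Q), Q), 3), plus(plus(m, m), h(3, 1)))) = plus(h(R, Q), branch(plus(1, 7), T, Y1)).
Bind X := 3; substituting into the one remaining equation that mentions X gives: plus(h(1, h(1, h(1, 3))), branch(S, branch(h(h(1, Q), Q), h(h(1, Q), Q), 3), plus(plus(m, m), h(3, 1)))) = plus(h(R, Q), branch(plus(1, 7), T, Y1)).
Delete trivial equation 7 = 7.
Decompose plus/2: h(1, h(1, h(1, 3))) = h(R, Q),  branch(S, branch(h(h(1, Q), Q), h(h(1, Q), Q), 3), plus(plus(m, m), h(3, 1))) = branch(plus(1, 7), T, Y1).
Decompose h/2: 1 = R,  h(1, h(1, 3)) = Q.
Bind R := 1; no other remaining equation mentions R.
Bind Q := h(1, h(1, 3)); substituting into the remaining equation gives: branch(S, branch(h(h(1, h(1, h(1, 3))), h(1, h(1, 3))), h(h(1, h(1, h(1, 3))), h(1, h(1, 3))), 3), plus(plus(m, m), h(3, 1))) = branch(plus(1, 7), T, Y1). Substituting into the earlier binding gives M := h(h(1, h(1, h(1, 3))), h(1, h(1, 3))).
Decompose branch/3: S = plus(1, 7),  branch(h(h(1, h(1, h(1, 3))), h(1, h(1, 3))), h(h(1, h(1, h(1, 3))), h(1, h(1, 3))), 3) = T,  plus(plus(m, m), h(3, 1)) = Y1.
Bind S := plus(1, 7); no other remaining equation mentions S.
Bind T := branch(h(h(1, h(1, h(1, 3))), h(1, h(1, 3))), h(h(1, h(1, h(1, 3))), h(1, h(1, 3))), 3); no other remaining equation mentions T.
Bind Y1 := plus(plus(m, m), h(3, 1)). Substituting into the earlier binding gives L := plus(plus(plus(m, m), h(3, 1)), 3).
MGU = { L = plus(plus(plus(m, m), h(3, 1)), 3), N = 3, M = h(h(1, h(1, h(1, 3))), h(1, h(1, 3))), X = 3, R = 1, Q = h(1, h(1, 3)), S = plus(1, 7), T = branch(h(h(1, h(1, h(1, 3))), h(1, h(1, 3))), h(h(1, h(1, h(1, 3))), h(1, h(1, 3))), 3), Y1 = plus(plus(m, m), h(3, 1)) }, so T = branch(h(h(1, h(1, h(1, 3))), h(1, h(1, 3))), h(h(1, h(1, h(1, 3))), h(1, h(1, 3))), 3).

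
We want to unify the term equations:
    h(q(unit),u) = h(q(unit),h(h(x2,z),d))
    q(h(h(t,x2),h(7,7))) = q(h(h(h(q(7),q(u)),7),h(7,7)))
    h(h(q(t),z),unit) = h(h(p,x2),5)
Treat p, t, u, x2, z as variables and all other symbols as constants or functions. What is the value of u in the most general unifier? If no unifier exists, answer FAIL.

FAIL

Decompose h/2: q(unit) = q(unit),  u = h(h(x2,z),d).
Delete trivial equation q(unit) = q(unit).
Bind u := h(h(x2,z),d); substituting into the one remaining equation that mentions u gives: q(h(h(t,x2),h(7,7))) = q(h(h(h(q(7),q(h(h(x2,z),d))),7),h(7,7))).
Decompose q/1: h(h(t,x2),h(7,7)) = h(h(h(q(7),q(h(h(x2,z),d))),7),h(7,7)).
Decompose h/2: h(t,x2) = h(h(q(7),q(h(h(x2,z),d))),7),  h(7,7) = h(7,7).
Decompose h/2: t = h(q(7),q(h(h(x2,z),d))),  x2 = 7.
Bind t := h(q(7),q(h(h(x2,z),d))); substituting into the one remaining equation that mentions t gives: h(h(q(h(q(7),q(h(h(x2,z),d)))),z),unit) = h(h(p,x2),5).
Bind x2 := 7; substituting into the one remaining equation that mentions x2 gives: h(h(q(h(q(7),q(h(h(7,z),d)))),z),unit) = h(h(p,7),5). Substituting into the earlier bindings gives u := h(h(7,z),d), t := h(q(7),q(h(h(7,z),d))).
Delete trivial equation h(7,7) = h(7,7).
Decompose h/2: h(q(h(q(7),q(h(h(7,z),d)))),z) = h(p,7),  unit = 5.
Decompose h/2: q(h(q(7),q(h(h(7,z),d)))) = p,  z = 7.
Bind p := q(h(q(7),q(h(h(7,z),d)))); no other remaining equation mentions p.
Bind z := 7; no other remaining equation mentions z. Substituting into the earlier bindings gives u := h(h(7,7),d), t := h(q(7),q(h(h(7,7),d))), p := q(h(q(7),q(h(h(7,7),d)))).
Clash: constants unit and 5 differ; no unifier exists.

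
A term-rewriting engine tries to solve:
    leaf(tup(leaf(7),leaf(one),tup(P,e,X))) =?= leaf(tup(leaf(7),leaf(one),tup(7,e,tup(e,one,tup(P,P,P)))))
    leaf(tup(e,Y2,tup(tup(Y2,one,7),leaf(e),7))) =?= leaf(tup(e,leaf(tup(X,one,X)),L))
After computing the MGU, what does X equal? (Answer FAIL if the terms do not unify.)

tup(e,one,tup(7,7,7))

Decompose leaf/1: tup(leaf(7),leaf(one),tup(P,e,X)) =?= tup(leaf(7),leaf(one),tup(7,e,tup(e,one,tup(P,P,P)))).
Decompose tup/3: leaf(7) =?= leaf(7),  leaf(one) =?= leaf(one),  tup(P,e,X) =?= tup(7,e,tup(e,one,tup(P,P,P))).
Delete trivial equation leaf(7) =?= leaf(7).
Delete trivial equation leaf(one) =?= leaf(one).
Decompose tup/3: P =?= 7,  e =?= e,  X =?= tup(e,one,tup(P,P,P)).
Bind P := 7; substituting into the one remaining equation that mentions P gives: X =?= tup(e,one,tup(7,7,7)).
Delete trivial equation e =?= e.
Bind X := tup(e,one,tup(7,7,7)); substituting into the remaining equation gives: leaf(tup(e,Y2,tup(tup(Y2,one,7),leaf(e),7))) =?= leaf(tup(e,leaf(tup(tup(e,one,tup(7,7,7)),one,tup(e,one,tup(7,7,7)))),L)).
Decompose leaf/1: tup(e,Y2,tup(tup(Y2,one,7),leaf(e),7)) =?= tup(e,leaf(tup(tup(e,one,tup(7,7,7)),one,tup(e,one,tup(7,7,7)))),L).
Decompose tup/3: e =?= e,  Y2 =?= leaf(tup(tup(e,one,tup(7,7,7)),one,tup(e,one,tup(7,7,7)))),  tup(tup(Y2,one,7),leaf(e),7) =?= L.
Delete trivial equation e =?= e.
Bind Y2 := leaf(tup(tup(e,one,tup(7,7,7)),one,tup(e,one,tup(7,7,7)))); substituting into the remaining equation gives: tup(tup(leaf(tup(tup(e,one,tup(7,7,7)),one,tup(e,one,tup(7,7,7)))),one,7),leaf(e),7) =?= L.
Bind L := tup(tup(leaf(tup(tup(e,one,tup(7,7,7)),one,tup(e,one,tup(7,7,7)))),one,7),leaf(e),7).
MGU = { P -> 7, X -> tup(e,one,tup(7,7,7)), Y2 -> leaf(tup(tup(e,one,tup(7,7,7)),one,tup(e,one,tup(7,7,7)))), L -> tup(tup(leaf(tup(tup(e,one,tup(7,7,7)),one,tup(e,one,tup(7,7,7)))),one,7),leaf(e),7) }, so X -> tup(e,one,tup(7,7,7)).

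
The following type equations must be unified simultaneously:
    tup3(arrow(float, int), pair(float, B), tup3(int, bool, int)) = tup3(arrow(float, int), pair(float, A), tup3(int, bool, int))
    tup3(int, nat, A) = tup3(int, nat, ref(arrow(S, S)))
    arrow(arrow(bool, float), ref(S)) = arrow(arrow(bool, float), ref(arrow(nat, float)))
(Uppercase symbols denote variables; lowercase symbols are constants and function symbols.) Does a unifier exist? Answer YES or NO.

Decompose tup3/3: arrow(float, int) = arrow(float, int),  pair(float, B) = pair(float, A),  tup3(int, bool, int) = tup3(int, bool, int).
Delete trivial equation arrow(float, int) = arrow(float, int).
Decompose pair/2: float = float,  B = A.
Delete trivial equation float = float.
Bind B := A; no other remaining equation mentions B.
Delete trivial equation tup3(int, bool, int) = tup3(int, bool, int).
Decompose tup3/3: int = int,  nat = nat,  A = ref(arrow(S, S)).
Delete trivial equation int = int.
Delete trivial equation nat = nat.
Bind A := ref(arrow(S, S)); no other remaining equation mentions A. Substituting into the earlier binding gives B := ref(arrow(S, S)).
Decompose arrow/2: arrow(bool, float) = arrow(bool, float),  ref(S) = ref(arrow(nat, float)).
Delete trivial equation arrow(bool, float) = arrow(bool, float).
Decompose ref/1: S = arrow(nat, float).
Bind S := arrow(nat, float). Substituting into the earlier bindings gives B := ref(arrow(arrow(nat, float), arrow(nat, float))), A := ref(arrow(arrow(nat, float), arrow(nat, float))).
No equations remain and no clash or occurs-check failure arose, so a unifier exists.

YES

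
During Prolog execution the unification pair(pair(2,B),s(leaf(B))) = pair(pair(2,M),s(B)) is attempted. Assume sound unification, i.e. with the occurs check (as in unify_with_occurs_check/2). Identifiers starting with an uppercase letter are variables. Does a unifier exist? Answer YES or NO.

Decompose pair/2: pair(2,B) = pair(2,M),  s(leaf(B)) = s(B).
Decompose pair/2: 2 = 2,  B = M.
Delete trivial equation 2 = 2.
Bind B := M; substituting into the remaining equation gives: s(leaf(M)) = s(M).
Decompose s/1: leaf(M) = M.
Occurs check fails: M occurs in leaf(M); the equation M = leaf(M) has no finite solution.

NO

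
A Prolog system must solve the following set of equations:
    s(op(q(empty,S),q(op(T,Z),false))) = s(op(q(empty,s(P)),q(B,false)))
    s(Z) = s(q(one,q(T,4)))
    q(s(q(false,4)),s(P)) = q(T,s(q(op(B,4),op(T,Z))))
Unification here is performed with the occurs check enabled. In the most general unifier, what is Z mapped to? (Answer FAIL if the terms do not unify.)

q(one,q(s(q(false,4)),4))

Decompose s/1: op(q(empty,S),q(op(T,Z),false)) = op(q(empty,s(P)),q(B,false)).
Decompose op/2: q(empty,S) = q(empty,s(P)),  q(op(T,Z),false) = q(B,false).
Decompose q/2: empty = empty,  S = s(P).
Delete trivial equation empty = empty.
Bind S := s(P); no other remaining equation mentions S.
Decompose q/2: op(T,Z) = B,  false = false.
Bind B := op(T,Z); substituting into the one remaining equation that mentions B gives: q(s(q(false,4)),s(P)) = q(T,s(q(op(op(T,Z),4),op(T,Z)))).
Delete trivial equation false = false.
Decompose s/1: Z = q(one,q(T,4)).
Bind Z := q(one,q(T,4)); substituting into the remaining equation gives: q(s(q(false,4)),s(P)) = q(T,s(q(op(op(T,q(one,q(T,4))),4),op(T,q(one,q(T,4)))))). Substituting into the earlier binding gives B := op(T,q(one,q(T,4))).
Decompose q/2: s(q(false,4)) = T,  s(P) = s(q(op(op(T,q(one,q(T,4))),4),op(T,q(one,q(T,4))))).
Bind T := s(q(false,4)); substituting into the remaining equation gives: s(P) = s(q(op(op(s(q(false,4)),q(one,q(s(q(false,4)),4))),4),op(s(q(false,4)),q(one,q(s(q(false,4)),4))))). Substituting into the earlier bindings gives B := op(s(q(false,4)),q(one,q(s(q(false,4)),4))), Z := q(one,q(s(q(false,4)),4)).
Decompose s/1: P = q(op(op(s(q(false,4)),q(one,q(s(q(false,4)),4))),4),op(s(q(false,4)),q(one,q(s(q(false,4)),4)))).
Bind P := q(op(op(s(q(false,4)),q(one,q(s(q(false,4)),4))),4),op(s(q(false,4)),q(one,q(s(q(false,4)),4)))). Substituting into the earlier binding gives S := s(q(op(op(s(q(false,4)),q(one,q(s(q(false,4)),4))),4),op(s(q(false,4)),q(one,q(s(q(false,4)),4))))).
MGU = { S -> s(q(op(op(s(q(false,4)),q(one,q(s(q(false,4)),4))),4),op(s(q(false,4)),q(one,q(s(q(false,4)),4))))), B -> op(s(q(false,4)),q(one,q(s(q(false,4)),4))), Z -> q(one,q(s(q(false,4)),4)), T -> s(q(false,4)), P -> q(op(op(s(q(false,4)),q(one,q(s(q(false,4)),4))),4),op(s(q(false,4)),q(one,q(s(q(false,4)),4)))) }, so Z -> q(one,q(s(q(false,4)),4)).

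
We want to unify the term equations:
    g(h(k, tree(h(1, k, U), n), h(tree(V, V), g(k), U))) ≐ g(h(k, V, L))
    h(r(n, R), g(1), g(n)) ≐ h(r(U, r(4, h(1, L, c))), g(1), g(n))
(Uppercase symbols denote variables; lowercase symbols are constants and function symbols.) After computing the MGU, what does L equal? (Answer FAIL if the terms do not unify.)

h(tree(tree(h(1, k, n), n), tree(h(1, k, n), n)), g(k), n)

Decompose g/1: h(k, tree(h(1, k, U), n), h(tree(V, V), g(k), U)) ≐ h(k, V, L).
Decompose h/3: k ≐ k,  tree(h(1, k, U), n) ≐ V,  h(tree(V, V), g(k), U) ≐ L.
Delete trivial equation k ≐ k.
Bind V := tree(h(1, k, U), n); substituting into the one remaining equation that mentions V gives: h(tree(tree(h(1, k, U), n), tree(h(1, k, U), n)), g(k), U) ≐ L.
Bind L := h(tree(tree(h(1, k, U), n), tree(h(1, k, U), n)), g(k), U); substituting into the remaining equation gives: h(r(n, R), g(1), g(n)) ≐ h(r(U, r(4, h(1, h(tree(tree(h(1, k, U), n), tree(h(1, k, U), n)), g(k), U), c))), g(1), g(n)).
Decompose h/3: r(n, R) ≐ r(U, r(4, h(1, h(tree(tree(h(1, k, U), n), tree(h(1, k, U), n)), g(k), U), c))),  g(1) ≐ g(1),  g(n) ≐ g(n).
Decompose r/2: n ≐ U,  R ≐ r(4, h(1, h(tree(tree(h(1, k, U), n), tree(h(1, k, U), n)), g(k), U), c)).
Bind U := n; substituting into the one remaining equation that mentions U gives: R ≐ r(4, h(1, h(tree(tree(h(1, k, n), n), tree(h(1, k, n), n)), g(k), n), c)). Substituting into the earlier bindings gives V := tree(h(1, k, n), n), L := h(tree(tree(h(1, k, n), n), tree(h(1, k, n), n)), g(k), n).
Bind R := r(4, h(1, h(tree(tree(h(1, k, n), n), tree(h(1, k, n), n)), g(k), n), c)); no other remaining equation mentions R.
Delete trivial equation g(1) ≐ g(1).
Delete trivial equation g(n) ≐ g(n).
MGU = { V := tree(h(1, k, n), n), L := h(tree(tree(h(1, k, n), n), tree(h(1, k, n), n)), g(k), n), U := n, R := r(4, h(1, h(tree(tree(h(1, k, n), n), tree(h(1, k, n), n)), g(k), n), c)) }, so L := h(tree(tree(h(1, k, n), n), tree(h(1, k, n), n)), g(k), n).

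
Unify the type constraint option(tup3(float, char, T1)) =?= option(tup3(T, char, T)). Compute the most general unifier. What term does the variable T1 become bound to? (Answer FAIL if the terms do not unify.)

Decompose option/1: tup3(float, char, T1) =?= tup3(T, char, T).
Decompose tup3/3: float =?= T,  char =?= char,  T1 =?= T.
Bind T := float; substituting into the one remaining equation that mentions T gives: T1 =?= float.
Delete trivial equation char =?= char.
Bind T1 := float.
MGU = { T := float, T1 := float }, so T1 := float.

float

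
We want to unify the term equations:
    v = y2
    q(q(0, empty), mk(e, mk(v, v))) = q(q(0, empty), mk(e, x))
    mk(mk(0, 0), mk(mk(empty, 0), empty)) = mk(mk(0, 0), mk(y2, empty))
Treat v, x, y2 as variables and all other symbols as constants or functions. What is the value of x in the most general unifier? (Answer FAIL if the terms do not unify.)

Bind v := y2; substituting into the one remaining equation that mentions v gives: q(q(0, empty), mk(e, mk(y2, y2))) = q(q(0, empty), mk(e, x)).
Decompose q/2: q(0, empty) = q(0, empty),  mk(e, mk(y2, y2)) = mk(e, x).
Delete trivial equation q(0, empty) = q(0, empty).
Decompose mk/2: e = e,  mk(y2, y2) = x.
Delete trivial equation e = e.
Bind x := mk(y2, y2); no other remaining equation mentions x.
Decompose mk/2: mk(0, 0) = mk(0, 0),  mk(mk(empty, 0), empty) = mk(y2, empty).
Delete trivial equation mk(0, 0) = mk(0, 0).
Decompose mk/2: mk(empty, 0) = y2,  empty = empty.
Bind y2 := mk(empty, 0); no other remaining equation mentions y2. Substituting into the earlier bindings gives v := mk(empty, 0), x := mk(mk(empty, 0), mk(empty, 0)).
Delete trivial equation empty = empty.
MGU = { v ↦ mk(empty, 0), x ↦ mk(mk(empty, 0), mk(empty, 0)), y2 ↦ mk(empty, 0) }, so x ↦ mk(mk(empty, 0), mk(empty, 0)).

mk(mk(empty, 0), mk(empty, 0))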